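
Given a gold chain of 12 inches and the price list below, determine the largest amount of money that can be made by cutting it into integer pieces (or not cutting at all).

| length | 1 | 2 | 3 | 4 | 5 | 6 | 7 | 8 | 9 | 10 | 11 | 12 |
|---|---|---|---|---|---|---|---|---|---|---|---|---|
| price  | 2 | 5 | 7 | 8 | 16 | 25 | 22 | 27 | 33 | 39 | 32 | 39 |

Let r[k] be the best obtainable value from length k. For each k, try every first piece i and keep the best of price[i] + r[k−i].
r[1] = 2
r[2] = 5
r[3] = 7  (first piece 1, then r[2]=5)
r[4] = 10  (first piece 2, then r[2]=5)
r[5] = 16
r[6] = 25
r[7] = 27  (first piece 1, then r[6]=25)
r[8] = 30  (first piece 2, then r[6]=25)
r[9] = 33
r[10] = 39
r[11] = 41  (first piece 1, then r[10]=39)
r[12] = 50  (first piece 6, then r[6]=25)
One optimal cutting: 6 + 6 → $25 + $25 = $50.

50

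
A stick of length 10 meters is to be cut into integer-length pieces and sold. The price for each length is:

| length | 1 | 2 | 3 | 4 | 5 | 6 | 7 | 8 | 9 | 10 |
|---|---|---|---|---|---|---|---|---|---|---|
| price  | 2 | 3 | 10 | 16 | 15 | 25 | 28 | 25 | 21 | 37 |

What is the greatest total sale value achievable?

Consider every possible first cut. R[k] is the best of p[i]+R[k−i] over all sellable i≤k.
R[1] = 2
R[2] = max(2+2, 3+0) = 4
R[3] = max(2+4, 3+2, 10+0) = 10
R[4] = max(2+10, 3+4, 10+2, 16+0) = 16
R[5] = max(2+16, 3+10, 10+4, 16+2, 15+0) = 18
R[6] = max(2+18, 3+16, 10+10, 16+4, 15+2, 25+0) = 25
R[7] = max(2+25, 3+18, 10+16, …, 25+2, 28+0) = 28
R[8] = max(2+28, 3+25, 10+18, …, 28+2, 25+0) = 32
R[9] = max(2+32, 3+28, 10+25, …, 25+2, 21+0) = 35
R[10] = max(2+35, 3+32, 10+28, …, 21+2, 37+0) = 41
One optimal cutting: 6 + 4 → 25 + 16 = 41.

41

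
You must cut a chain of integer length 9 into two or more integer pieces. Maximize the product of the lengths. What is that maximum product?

Fill m[k] for k=2..9: at each k try every first piece i and multiply by the better of (k−i) uncut or m[k−i].
m[2] = 1*max(1,0) = 1*1 = 1
m[3] = max(1*2, 2*1) = 2
m[4] = max(1*3, 2*2, 3*1) = 4
m[5] = max(1*4, 2*3, 3*2, 4*1) = 6
m[6] = max(1*6, 2*4, 3*3, 4*2, 5*1) = 9
m[7] = max(1*9, 2*6, 3*4, 4*3, 5*2, 6*1) = 12
m[8] = max(1*12, 2*9, 3*6, …, 6*2, 7*1) = 18
m[9] = max(1*18, 2*12, 3*9, …, 7*2, 8*1) = 27
One optimal split: 3 + 3 + 3; product 3*3*3 = 27.

27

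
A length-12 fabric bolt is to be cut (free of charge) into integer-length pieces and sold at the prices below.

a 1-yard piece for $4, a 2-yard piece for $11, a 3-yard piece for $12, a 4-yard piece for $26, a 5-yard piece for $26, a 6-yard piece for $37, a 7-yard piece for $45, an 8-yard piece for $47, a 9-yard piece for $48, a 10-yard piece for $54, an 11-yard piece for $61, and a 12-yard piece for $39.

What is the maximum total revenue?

Build r[k] bottom-up: r[k] = max over allowed piece i of (p[i] + r[k−i]).
r[1] = 4
r[2] = 11
r[3] = 15  (first piece 1, then r[2]=11)
r[4] = 26
r[5] = 30  (first piece 1, then r[4]=26)
r[6] = 37  (first piece 2, then r[4]=26)
r[7] = 45
r[8] = 52  (first piece 4, then r[4]=26)
r[9] = 56  (first piece 1, then r[8]=52)
r[10] = 63  (first piece 2, then r[8]=52)
r[11] = 71  (first piece 4, then r[7]=45)
r[12] = 78  (first piece 4, then r[8]=52)
One optimal cutting: 4 + 4 + 4 → $26 + $26 + $26 = $78.

78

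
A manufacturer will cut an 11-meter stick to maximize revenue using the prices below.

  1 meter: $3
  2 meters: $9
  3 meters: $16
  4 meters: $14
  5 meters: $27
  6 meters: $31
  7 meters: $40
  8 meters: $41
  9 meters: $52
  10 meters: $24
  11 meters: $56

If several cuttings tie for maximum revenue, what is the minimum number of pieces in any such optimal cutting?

2

Let r[k] be the best obtainable value from length k. For each k, try every first piece i and keep the best of price[i] + r[k−i].
r[1] = 3
r[2] = max(3+3, 9+0) = 9
r[3] = max(3+9, 9+3, 16+0) = 16
r[4] = max(3+16, 9+9, 16+3, 14+0) = 19
r[5] = max(3+19, 9+16, 16+9, 14+3, 27+0) = 27
r[6] = max(3+27, 9+19, 16+16, 14+9, 27+3, 31+0) = 32
r[7] = max(3+32, 9+27, 16+19, …, 31+3, 40+0) = 40
r[8] = max(3+40, 9+32, 16+27, …, 40+3, 41+0) = 43
r[9] = max(3+43, 9+40, 16+32, …, 41+3, 52+0) = 52
r[10] = max(3+52, 9+43, 16+40, …, 52+3, 24+0) = 56
r[11] = max(3+56, 9+52, 16+43, …, 24+3, 56+0) = 61
Maximum revenue is $61.
Now minimize piece count subject to staying optimal: for each k, pieces[k] = 1 + min over i with p[i]+r[k−i]=r[k] of pieces[k−i].
pieces[8] = 2
pieces[9] = 1
pieces[10] = 2
pieces[11] = 2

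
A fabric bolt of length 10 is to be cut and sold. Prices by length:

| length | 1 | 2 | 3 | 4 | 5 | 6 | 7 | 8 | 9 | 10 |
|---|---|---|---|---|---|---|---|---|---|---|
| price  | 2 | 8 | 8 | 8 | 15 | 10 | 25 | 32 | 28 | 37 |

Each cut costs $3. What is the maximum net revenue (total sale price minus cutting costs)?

Build v[k] bottom-up: v[k] = max over allowed piece i of (p[i] + v[k−i]) − 3 per cut.
v[1] = 2
v[2] = 8
v[3] = 8
v[4] = 13  (first piece 2, then v[2]=8)
v[5] = 15
v[6] = 18  (first piece 2, then v[4]=13)
v[7] = 25
v[8] = 32
v[9] = 31  (first piece 1, then v[8]=32)
v[10] = 37  (first piece 2, then v[8]=32)
One optimal plan: pieces 8 + 2 (1 cut) → $40 − $3 = $37.

37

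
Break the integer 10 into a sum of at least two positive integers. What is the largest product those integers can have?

36

Let f[k] be the best product for length k (with at least one cut). For each first piece i, the rest contributes max(k−i, f[k−i]).
f[2] = 1*max(1,0) = 1*1 = 1
f[3] = 1*max(2,1) = 1*2 = 2
f[4] = 2*max(2,1) = 2*2 = 4
f[5] = 2*max(3,2) = 2*3 = 6
f[6] = 3*max(3,2) = 3*3 = 9
f[7] = 2*max(5,6) = 2*6 = 12
f[8] = 2*max(6,9) = 2*9 = 18
f[9] = 3*max(6,9) = 3*9 = 27
f[10] = 2*max(8,18) = 2*18 = 36
One optimal split: 3 + 3 + 2 + 2; product 3*3*2*2 = 36.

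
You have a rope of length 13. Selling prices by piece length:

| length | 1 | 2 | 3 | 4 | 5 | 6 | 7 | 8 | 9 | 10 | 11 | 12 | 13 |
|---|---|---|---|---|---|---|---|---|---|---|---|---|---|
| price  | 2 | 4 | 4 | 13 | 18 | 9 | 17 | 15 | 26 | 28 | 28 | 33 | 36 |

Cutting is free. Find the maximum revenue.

Build R[k] bottom-up: R[k] = max over allowed piece i of (p[i] + R[k−i]).
R[1] = 2
R[2] = 4  (first piece 1, then R[1]=2)
R[3] = 6  (first piece 1, then R[2]=4)
R[4] = 13
R[5] = 18
R[6] = 20  (first piece 1, then R[5]=18)
R[7] = 22  (first piece 1, then R[6]=20)
R[8] = 26  (first piece 4, then R[4]=13)
R[9] = 31  (first piece 4, then R[5]=18)
R[10] = 36  (first piece 5, then R[5]=18)
R[11] = 38  (first piece 1, then R[10]=36)
R[12] = 40  (first piece 1, then R[11]=38)
R[13] = 44  (first piece 4, then R[9]=31)
One optimal cutting: 5 + 4 + 4 → 18 + 13 + 13 = 44.

44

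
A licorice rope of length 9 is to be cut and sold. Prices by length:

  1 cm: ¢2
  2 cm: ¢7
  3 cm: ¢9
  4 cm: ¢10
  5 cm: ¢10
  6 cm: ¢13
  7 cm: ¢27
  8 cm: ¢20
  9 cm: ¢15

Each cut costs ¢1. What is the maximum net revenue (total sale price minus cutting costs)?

Consider every possible first cut. r[k] is the best of p[i]+r[k−i] over all sellable i≤k, charging 1 whenever i<k.
r[1] = 2
r[2] = 7
r[3] = 9
r[4] = 13  (first piece 2, then r[2]=7)
r[5] = 15  (first piece 2, then r[3]=9)
r[6] = 19  (first piece 2, then r[4]=13)
r[7] = 27
r[8] = 28  (first piece 1, then r[7]=27)
r[9] = 33  (first piece 2, then r[7]=27)
One optimal plan: pieces 7 + 2 (1 cut) → ¢34 − ¢1 = ¢33.

33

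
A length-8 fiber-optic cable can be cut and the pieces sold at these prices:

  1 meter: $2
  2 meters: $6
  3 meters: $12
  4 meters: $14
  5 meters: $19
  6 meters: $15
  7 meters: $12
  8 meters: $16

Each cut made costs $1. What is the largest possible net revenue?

30

Let v[k] be the best obtainable value from length k. For each k, try every first piece i and keep the best of price[i] + v[k−i] minus the 1 cut fee when i<k.
v[1] = 2
v[2] = max(2+2-1, 6+0) = 6
v[3] = max(2+6-1, 6+2-1, 12+0) = 12
v[4] = max(2+12-1, 6+6-1, 12+2-1, 14+0) = 14
v[5] = max(2+14-1, 6+12-1, 12+6-1, 14+2-1, 19+0) = 19
v[6] = max(2+19-1, 6+14-1, 12+12-1, 14+6-1, 19+2-1, 15+0) = 23
v[7] = max(2+23-1, 6+19-1, 12+14-1, …, 15+2-1, 12+0) = 25
v[8] = max(2+25-1, 6+23-1, 12+19-1, …, 12+2-1, 16+0) = 30
One optimal plan: pieces 5 + 3 (1 cut) → $31 − $1 = $30.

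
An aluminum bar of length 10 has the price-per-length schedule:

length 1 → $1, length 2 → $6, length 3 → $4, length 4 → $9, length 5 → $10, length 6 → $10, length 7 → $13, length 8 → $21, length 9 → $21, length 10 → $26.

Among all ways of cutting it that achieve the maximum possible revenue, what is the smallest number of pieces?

Consider every possible first cut. r[k] is the best of p[i]+r[k−i] over all sellable i≤k.
r[1] = 1
r[2] = max(1+1, 6+0) = 6
r[3] = max(1+6, 6+1, 4+0) = 7
r[4] = max(1+7, 6+6, 4+1, 9+0) = 12
r[5] = max(1+12, 6+7, 4+6, 9+1, 10+0) = 13
r[6] = max(1+13, 6+12, 4+7, 9+6, 10+1, 10+0) = 18
r[7] = max(1+18, 6+13, 4+12, …, 10+1, 13+0) = 19
r[8] = max(1+19, 6+18, 4+13, …, 13+1, 21+0) = 24
r[9] = max(1+24, 6+19, 4+18, …, 21+1, 21+0) = 25
r[10] = max(1+25, 6+24, 4+19, …, 21+1, 26+0) = 30
Maximum revenue is $30.
Now minimize piece count subject to staying optimal: for each k, pieces[k] = 1 + min over i with p[i]+r[k−i]=r[k] of pieces[k−i].
pieces[7] = 4
pieces[8] = 4
pieces[9] = 5
pieces[10] = 5

5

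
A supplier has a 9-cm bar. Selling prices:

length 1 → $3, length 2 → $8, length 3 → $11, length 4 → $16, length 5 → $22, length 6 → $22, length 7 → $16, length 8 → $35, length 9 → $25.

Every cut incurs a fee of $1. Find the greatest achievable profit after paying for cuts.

37

Consider every possible first cut. net[k] is the best of p[i]+net[k−i] over all sellable i≤k, charging 1 whenever i<k.
net[1] = 3
net[2] = max(3+3-1, 8+0) = 8
net[3] = max(3+8-1, 8+3-1, 11+0) = 11
net[4] = max(3+11-1, 8+8-1, 11+3-1, 16+0) = 16
net[5] = max(3+16-1, 8+11-1, 11+8-1, 16+3-1, 22+0) = 22
net[6] = max(3+22-1, 8+16-1, 11+11-1, 16+8-1, 22+3-1, 22+0) = 24
net[7] = max(3+24-1, 8+22-1, 11+16-1, …, 22+3-1, 16+0) = 29
net[8] = max(3+29-1, 8+24-1, 11+22-1, …, 16+3-1, 35+0) = 35
net[9] = max(3+35-1, 8+29-1, 11+24-1, …, 35+3-1, 25+0) = 37
One optimal plan: pieces 8 + 1 (1 cut) → $38 − $1 = $37.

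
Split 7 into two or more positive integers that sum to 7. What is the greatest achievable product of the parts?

Let m[k] be the best product for length k (with at least one cut). For each first piece i, the rest contributes max(k−i, m[k−i]).
Small cases: m[2]=1.
m[3] = 1×max(2,1) = 1×2 = 2
m[4] = 2×max(2,1) = 2×2 = 4
m[5] = 2×max(3,2) = 2×3 = 6
m[6] = 3×max(3,2) = 3×3 = 9
m[7] = 2×max(5,6) = 2×6 = 12
One optimal split: 3 + 2 + 2; product 3×2×2 = 12.

12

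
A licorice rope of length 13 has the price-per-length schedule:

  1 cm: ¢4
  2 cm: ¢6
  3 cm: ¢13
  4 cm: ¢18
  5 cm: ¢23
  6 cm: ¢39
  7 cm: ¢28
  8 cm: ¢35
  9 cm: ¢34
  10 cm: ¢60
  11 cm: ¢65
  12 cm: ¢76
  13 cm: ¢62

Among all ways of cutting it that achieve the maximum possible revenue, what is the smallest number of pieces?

3

Build r[k] bottom-up: r[k] = max over allowed piece i of (p[i] + r[k−i]).
r[1] = 4
r[2] = 8  (first piece 1, then r[1]=4)
r[3] = 13
r[4] = 18
r[5] = 23
r[6] = 39
r[7] = 43  (first piece 1, then r[6]=39)
r[8] = 47  (first piece 1, then r[7]=43)
r[9] = 52  (first piece 3, then r[6]=39)
r[10] = 60
r[11] = 65
r[12] = 78  (first piece 6, then r[6]=39)
r[13] = 82  (first piece 1, then r[12]=78)
Maximum revenue is ¢82.
Now minimize piece count subject to staying optimal: for each k, pieces[k] = 1 + min over i with p[i]+r[k−i]=r[k] of pieces[k−i].
pieces[10] = 1
pieces[11] = 1
pieces[12] = 2
pieces[13] = 3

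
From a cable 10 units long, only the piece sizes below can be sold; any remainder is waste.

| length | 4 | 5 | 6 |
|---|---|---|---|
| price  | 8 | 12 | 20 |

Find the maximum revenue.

28

Consider every possible first cut. r[k] is the best of p[i]+r[k−i] over all sellable i≤k.
r[1] = 0
r[2] = 0
r[3] = 0
r[4] = 8
r[5] = max(8+0, 12+0) = 12
r[6] = max(8+0, 12+0, 20+0) = 20
r[7] = max(8+0, 12+0, 20+0) = 20
r[8] = max(8+8, 12+0, 20+0) = 20
r[9] = max(8+12, 12+8, 20+0) = 20
r[10] = max(8+20, 12+12, 20+8) = 28
One optimal cutting: 6 + 4 → €28.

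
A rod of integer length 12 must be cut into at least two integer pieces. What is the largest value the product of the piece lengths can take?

81

Define P[k] = max over 1≤i<k of i · max(k−i, P[k−i]); the inner max lets the remainder stay uncut if that's better.
Small cases: P[2]=1, P[3]=2, P[4]=4, P[5]=6, P[6]=9, P[7]=12.
P[8] = max(1·12, 2·9, 3·6, …, 6·2, 7·1) = 18
P[9] = max(1·18, 2·12, 3·9, …, 7·2, 8·1) = 27
P[10] = max(1·27, 2·18, 3·12, …, 8·2, 9·1) = 36
P[11] = max(1·36, 2·27, 3·18, …, 9·2, 10·1) = 54
P[12] = max(1·54, 2·36, 3·27, …, 10·2, 11·1) = 81
One optimal split: 3 + 3 + 3 + 3; product 3·3·3·3 = 81.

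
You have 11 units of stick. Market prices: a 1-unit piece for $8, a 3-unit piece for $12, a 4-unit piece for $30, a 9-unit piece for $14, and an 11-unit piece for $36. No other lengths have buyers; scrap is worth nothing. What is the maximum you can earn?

Consider every possible first cut. r[k] is the best of p[i]+r[k−i] over all sellable i≤k.
r[1] = 8
r[2] = 16  (first piece 1, then r[1]=8)
r[3] = 24  (first piece 1, then r[2]=16)
r[4] = 32  (first piece 1, then r[3]=24)
r[5] = 40  (first piece 1, then r[4]=32)
r[6] = 48  (first piece 1, then r[5]=40)
r[7] = 56  (first piece 1, then r[6]=48)
r[8] = 64  (first piece 1, then r[7]=56)
r[9] = 72  (first piece 1, then r[8]=64)
r[10] = 80  (first piece 1, then r[9]=72)
r[11] = 88  (first piece 1, then r[10]=80)
One optimal cutting: 1 + 1 + 1 + 1 + 1 + 1 + 1 + 1 + 1 + 1 + 1 → $88.

88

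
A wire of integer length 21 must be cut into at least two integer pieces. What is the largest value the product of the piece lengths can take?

Define prod[k] = max over 1≤i<k of i · max(k−i, prod[k−i]); the inner max lets the remainder stay uncut if that's better.
Small cases: prod[2]=1, prod[3]=2, prod[4]=4, prod[5]=6, prod[6]=9, prod[7]=12, prod[8]=18, prod[9]=27, prod[10]=36, prod[11]=54, prod[12]=81, prod[13]=108, prod[14]=162, prod[15]=243, prod[16]=324.
prod[17] = 2*max(15,243) = 2*243 = 486
prod[18] = 3*max(15,243) = 3*243 = 729
prod[19] = 2*max(17,486) = 2*486 = 972
prod[20] = 2*max(18,729) = 2*729 = 1458
prod[21] = 3*max(18,729) = 3*729 = 2187
One optimal split: 3 + 3 + 3 + 3 + 3 + 3 + 3; product 3*3*3*3*3*3*3 = 2187.

2187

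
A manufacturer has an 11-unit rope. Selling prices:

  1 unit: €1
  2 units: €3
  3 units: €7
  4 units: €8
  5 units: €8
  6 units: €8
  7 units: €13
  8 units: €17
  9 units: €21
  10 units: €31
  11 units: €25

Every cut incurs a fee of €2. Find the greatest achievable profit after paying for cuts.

30

Let net[k] be the best obtainable value from length k. For each k, try every first piece i and keep the best of price[i] + net[k−i] minus the 2 cut fee when i<k.
net[1] = 1
net[2] = max(1+1-2, 3+0) = 3
net[3] = max(1+3-2, 3+1-2, 7+0) = 7
net[4] = max(1+7-2, 3+3-2, 7+1-2, 8+0) = 8
net[5] = max(1+8-2, 3+7-2, 7+3-2, 8+1-2, 8+0) = 8
net[6] = max(1+8-2, 3+8-2, 7+7-2, 8+3-2, 8+1-2, 8+0) = 12
net[7] = max(1+12-2, 3+8-2, 7+8-2, …, 8+1-2, 13+0) = 13
net[8] = max(1+13-2, 3+12-2, 7+8-2, …, 13+1-2, 17+0) = 17
net[9] = max(1+17-2, 3+13-2, 7+12-2, …, 17+1-2, 21+0) = 21
net[10] = max(1+21-2, 3+17-2, 7+13-2, …, 21+1-2, 31+0) = 31
net[11] = max(1+31-2, 3+21-2, 7+17-2, …, 31+1-2, 25+0) = 30
One optimal plan: pieces 10 + 1 (1 cut) → €32 − €2 = €30.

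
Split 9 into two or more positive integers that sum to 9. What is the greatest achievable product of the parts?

27

Let m[k] be the best product for length k (with at least one cut). For each first piece i, the rest contributes max(k−i, m[k−i]).
Small cases: m[2]=1, m[3]=2, m[4]=4.
m[5] = 2×max(3,2) = 2×3 = 6
m[6] = 3×max(3,2) = 3×3 = 9
m[7] = 2×max(5,6) = 2×6 = 12
m[8] = 2×max(6,9) = 2×9 = 18
m[9] = 3×max(6,9) = 3×9 = 27
One optimal split: 3 + 3 + 3; product 3×3×3 = 27.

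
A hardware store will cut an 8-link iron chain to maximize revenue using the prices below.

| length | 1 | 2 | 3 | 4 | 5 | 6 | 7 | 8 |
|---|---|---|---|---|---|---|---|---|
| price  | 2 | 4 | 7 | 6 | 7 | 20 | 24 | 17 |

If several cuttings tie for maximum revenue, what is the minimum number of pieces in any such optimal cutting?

2

Consider every possible first cut. r[k] is the best of p[i]+r[k−i] over all sellable i≤k.
r[1] = 2
r[2] = max(2+2, 4+0) = 4
r[3] = max(2+4, 4+2, 7+0) = 7
r[4] = max(2+7, 4+4, 7+2, 6+0) = 9
r[5] = max(2+9, 4+7, 7+4, 6+2, 7+0) = 11
r[6] = max(2+11, 4+9, 7+7, 6+4, 7+2, 20+0) = 20
r[7] = max(2+20, 4+11, 7+9, …, 20+2, 24+0) = 24
r[8] = max(2+24, 4+20, 7+11, …, 24+2, 17+0) = 26
Maximum revenue is $26.
Now minimize piece count subject to staying optimal: for each k, pieces[k] = 1 + min over i with p[i]+r[k−i]=r[k] of pieces[k−i].
pieces[5] = 2
pieces[6] = 1
pieces[7] = 1
pieces[8] = 2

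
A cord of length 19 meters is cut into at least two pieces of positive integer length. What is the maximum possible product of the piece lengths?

972

Fill prod[k] for k=2..19: at each k try every first piece i and multiply by the better of (k−i) uncut or prod[k−i].
prod[2] = 1×max(1,0) = 1×1 = 1
prod[3] = 1×max(2,1) = 1×2 = 2
prod[4] = 2×max(2,1) = 2×2 = 4
prod[5] = 2×max(3,2) = 2×3 = 6
prod[6] = 3×max(3,2) = 3×3 = 9
prod[7] = 2×max(5,6) = 2×6 = 12
prod[8] = 2×max(6,9) = 2×9 = 18
prod[9] = 3×max(6,9) = 3×9 = 27
prod[10] = 2×max(8,18) = 2×18 = 36
prod[11] = 2×max(9,27) = 2×27 = 54
prod[12] = 3×max(9,27) = 3×27 = 81
prod[13] = 2×max(11,54) = 2×54 = 108
prod[14] = 2×max(12,81) = 2×81 = 162
prod[15] = 3×max(12,81) = 3×81 = 243
prod[16] = 2×max(14,162) = 2×162 = 324
prod[17] = 2×max(15,243) = 2×243 = 486
prod[18] = 3×max(15,243) = 3×243 = 729
prod[19] = 2×max(17,486) = 2×486 = 972
One optimal split: 3 + 3 + 3 + 3 + 3 + 2 + 2; product 3×3×3×3×3×2×2 = 972.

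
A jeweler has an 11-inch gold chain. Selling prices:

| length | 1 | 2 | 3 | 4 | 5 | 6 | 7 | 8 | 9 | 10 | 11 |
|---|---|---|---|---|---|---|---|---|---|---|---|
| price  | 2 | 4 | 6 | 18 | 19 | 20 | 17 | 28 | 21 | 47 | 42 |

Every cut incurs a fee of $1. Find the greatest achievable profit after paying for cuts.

48

Consider every possible first cut. r[k] is the best of p[i]+r[k−i] over all sellable i≤k, charging 1 whenever i<k.
r[1] = 2
r[2] = max(2+2-1, 4+0) = 4
r[3] = max(2+4-1, 4+2-1, 6+0) = 6
r[4] = max(2+6-1, 4+4-1, 6+2-1, 18+0) = 18
r[5] = max(2+18-1, 4+6-1, 6+4-1, 18+2-1, 19+0) = 19
r[6] = max(2+19-1, 4+18-1, 6+6-1, 18+4-1, 19+2-1, 20+0) = 21
r[7] = max(2+21-1, 4+19-1, 6+18-1, …, 20+2-1, 17+0) = 23
r[8] = max(2+23-1, 4+21-1, 6+19-1, …, 17+2-1, 28+0) = 35
r[9] = max(2+35-1, 4+23-1, 6+21-1, …, 28+2-1, 21+0) = 36
r[10] = max(2+36-1, 4+35-1, 6+23-1, …, 21+2-1, 47+0) = 47
r[11] = max(2+47-1, 4+36-1, 6+35-1, …, 47+2-1, 42+0) = 48
One optimal plan: pieces 10 + 1 (1 cut) → $49 − $1 = $48.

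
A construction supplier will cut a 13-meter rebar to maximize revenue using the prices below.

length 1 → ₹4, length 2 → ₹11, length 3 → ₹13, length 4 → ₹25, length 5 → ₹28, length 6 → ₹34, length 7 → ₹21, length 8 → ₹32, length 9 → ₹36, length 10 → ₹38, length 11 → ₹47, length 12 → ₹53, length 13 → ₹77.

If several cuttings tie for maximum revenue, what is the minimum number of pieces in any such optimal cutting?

4

Build r[k] bottom-up: r[k] = max over allowed piece i of (p[i] + r[k−i]).
r[1] = 4
r[2] = 11
r[3] = 15  (first piece 1, then r[2]=11)
r[4] = 25
r[5] = 29  (first piece 1, then r[4]=25)
r[6] = 36  (first piece 2, then r[4]=25)
r[7] = 40  (first piece 1, then r[6]=36)
r[8] = 50  (first piece 4, then r[4]=25)
r[9] = 54  (first piece 1, then r[8]=50)
r[10] = 61  (first piece 2, then r[8]=50)
r[11] = 65  (first piece 1, then r[10]=61)
r[12] = 75  (first piece 4, then r[8]=50)
r[13] = 79  (first piece 1, then r[12]=75)
Maximum revenue is ₹79.
Now minimize piece count subject to staying optimal: for each k, pieces[k] = 1 + min over i with p[i]+r[k−i]=r[k] of pieces[k−i].
pieces[10] = 3
pieces[11] = 4
pieces[12] = 3
pieces[13] = 4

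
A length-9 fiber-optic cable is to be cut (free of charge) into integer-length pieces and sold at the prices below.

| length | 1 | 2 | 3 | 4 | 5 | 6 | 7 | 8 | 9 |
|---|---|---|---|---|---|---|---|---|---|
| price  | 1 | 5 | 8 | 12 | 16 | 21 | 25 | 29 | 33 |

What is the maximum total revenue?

33

Build R[k] bottom-up: R[k] = max over allowed piece i of (p[i] + R[k−i]).
R[1] = 1
R[2] = 5
R[3] = 8
R[4] = 12
R[5] = 16
R[6] = 21
R[7] = 25
R[8] = 29
R[9] = 33
Best is to sell the whole 9-meter piece uncut for $33.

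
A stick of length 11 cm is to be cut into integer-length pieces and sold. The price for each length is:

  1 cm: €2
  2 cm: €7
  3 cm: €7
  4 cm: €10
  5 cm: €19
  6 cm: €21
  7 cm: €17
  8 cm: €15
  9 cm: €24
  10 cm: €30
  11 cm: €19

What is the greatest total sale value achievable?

40

Build r[k] bottom-up: r[k] = max over allowed piece i of (p[i] + r[k−i]).
r[1] = 2
r[2] = max(2+2, 7+0) = 7
r[3] = max(2+7, 7+2, 7+0) = 9
r[4] = max(2+9, 7+7, 7+2, 10+0) = 14
r[5] = max(2+14, 7+9, 7+7, 10+2, 19+0) = 19
r[6] = max(2+19, 7+14, 7+9, 10+7, 19+2, 21+0) = 21
r[7] = max(2+21, 7+19, 7+14, …, 21+2, 17+0) = 26
r[8] = max(2+26, 7+21, 7+19, …, 17+2, 15+0) = 28
r[9] = max(2+28, 7+26, 7+21, …, 15+2, 24+0) = 33
r[10] = max(2+33, 7+28, 7+26, …, 24+2, 30+0) = 38
r[11] = max(2+38, 7+33, 7+28, …, 30+2, 19+0) = 40
One optimal cutting: 5 + 5 + 1 → €19 + €19 + €2 = €40.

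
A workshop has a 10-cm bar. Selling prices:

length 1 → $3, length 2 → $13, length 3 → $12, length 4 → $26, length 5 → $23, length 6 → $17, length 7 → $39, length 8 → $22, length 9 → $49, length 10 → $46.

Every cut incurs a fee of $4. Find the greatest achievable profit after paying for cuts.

57

Consider every possible first cut. r[k] is the best of p[i]+r[k−i] over all sellable i≤k, charging 4 whenever i<k.
r[1] = 3
r[2] = max(3+3-4, 13+0) = 13
r[3] = max(3+13-4, 13+3-4, 12+0) = 12
r[4] = max(3+12-4, 13+13-4, 12+3-4, 26+0) = 26
r[5] = max(3+26-4, 13+12-4, 12+13-4, 26+3-4, 23+0) = 25
r[6] = max(3+25-4, 13+26-4, 12+12-4, 26+13-4, 23+3-4, 17+0) = 35
r[7] = max(3+35-4, 13+25-4, 12+26-4, …, 17+3-4, 39+0) = 39
r[8] = max(3+39-4, 13+35-4, 12+25-4, …, 39+3-4, 22+0) = 48
r[9] = max(3+48-4, 13+39-4, 12+35-4, …, 22+3-4, 49+0) = 49
r[10] = max(3+49-4, 13+48-4, 12+39-4, …, 49+3-4, 46+0) = 57
One optimal plan: pieces 4 + 4 + 2 (2 cuts) → $65 − $8 = $57.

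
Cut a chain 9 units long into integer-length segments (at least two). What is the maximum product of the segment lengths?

27

Fill g[k] for k=2..9: at each k try every first piece i and multiply by the better of (k−i) uncut or g[k−i].
g[2] = 1*max(1,0) = 1*1 = 1
g[3] = max(1*2, 2*1) = 2
g[4] = max(1*3, 2*2, 3*1) = 4
g[5] = max(1*4, 2*3, 3*2, 4*1) = 6
g[6] = max(1*6, 2*4, 3*3, 4*2, 5*1) = 9
g[7] = max(1*9, 2*6, 3*4, 4*3, 5*2, 6*1) = 12
g[8] = max(1*12, 2*9, 3*6, …, 6*2, 7*1) = 18
g[9] = max(1*18, 2*12, 3*9, …, 7*2, 8*1) = 27
One optimal split: 3 + 3 + 3; product 3*3*3 = 27.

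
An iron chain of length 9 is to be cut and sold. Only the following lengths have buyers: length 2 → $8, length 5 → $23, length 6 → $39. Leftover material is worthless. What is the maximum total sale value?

Consider every possible first cut. best[k] is the best of p[i]+best[k−i] over all sellable i≤k.
best[1] = 0
best[2] = 8
best[3] = 8
best[4] = 16  (first piece 2, then best[2]=8)
best[5] = max(8+8, 23+0) = 23
best[6] = max(8+16, 23+0, 39+0) = 39
best[7] = max(8+23, 23+8, 39+0) = 39
best[8] = max(8+39, 23+8, 39+8) = 47
best[9] = max(8+39, 23+16, 39+8) = 47
One optimal cutting: pieces 6 + 2 with 1 link of scrap → $47.

47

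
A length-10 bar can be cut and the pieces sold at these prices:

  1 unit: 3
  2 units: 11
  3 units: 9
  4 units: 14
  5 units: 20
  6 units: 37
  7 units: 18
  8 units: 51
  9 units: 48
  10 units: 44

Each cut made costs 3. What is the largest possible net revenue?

Build net[k] bottom-up: net[k] = max over allowed piece i of (p[i] + net[k−i]) − 3 per cut.
net[1] = 3
net[2] = 11
net[3] = 11  (first piece 1, then net[2]=11)
net[4] = 19  (first piece 2, then net[2]=11)
net[5] = 20
net[6] = 37
net[7] = 37  (first piece 1, then net[6]=37)
net[8] = 51
net[9] = 51  (first piece 1, then net[8]=51)
net[10] = 59  (first piece 2, then net[8]=51)
One optimal plan: pieces 8 + 2 (1 cut) → 62 − 3 = 59.

59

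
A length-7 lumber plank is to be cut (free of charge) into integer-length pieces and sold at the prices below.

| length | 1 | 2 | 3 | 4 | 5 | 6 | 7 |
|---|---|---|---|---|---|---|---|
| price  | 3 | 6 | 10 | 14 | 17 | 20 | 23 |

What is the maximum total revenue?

24

Consider every possible first cut. v[k] is the best of p[i]+v[k−i] over all sellable i≤k.
v[1] = 3
v[2] = max(3+3, 6+0) = 6
v[3] = max(3+6, 6+3, 10+0) = 10
v[4] = max(3+10, 6+6, 10+3, 14+0) = 14
v[5] = max(3+14, 6+10, 10+6, 14+3, 17+0) = 17
v[6] = max(3+17, 6+14, 10+10, 14+6, 17+3, 20+0) = 20
v[7] = max(3+20, 6+17, 10+14, …, 20+3, 23+0) = 24
One optimal cutting: 4 + 3 → $14 + $10 = $24.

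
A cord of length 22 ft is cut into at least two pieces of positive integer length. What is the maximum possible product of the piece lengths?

Fill m[k] for k=2..22: at each k try every first piece i and multiply by the better of (k−i) uncut or m[k−i].
m[2] = 1×max(1,0) = 1×1 = 1
m[3] = 1×max(2,1) = 1×2 = 2
m[4] = 2×max(2,1) = 2×2 = 4
m[5] = 2×max(3,2) = 2×3 = 6
m[6] = 3×max(3,2) = 3×3 = 9
m[7] = 2×max(5,6) = 2×6 = 12
m[8] = 2×max(6,9) = 2×9 = 18
m[9] = 3×max(6,9) = 3×9 = 27
m[10] = 2×max(8,18) = 2×18 = 36
m[11] = 2×max(9,27) = 2×27 = 54
m[12] = 3×max(9,27) = 3×27 = 81
m[13] = 2×max(11,54) = 2×54 = 108
m[14] = 2×max(12,81) = 2×81 = 162
m[15] = 3×max(12,81) = 3×81 = 243
m[16] = 2×max(14,162) = 2×162 = 324
m[17] = 2×max(15,243) = 2×243 = 486
m[18] = 3×max(15,243) = 3×243 = 729
m[19] = 2×max(17,486) = 2×486 = 972
m[20] = 2×max(18,729) = 2×729 = 1458
m[21] = 3×max(18,729) = 3×729 = 2187
m[22] = 2×max(20,1458) = 2×1458 = 2916
One optimal split: 3 + 3 + 3 + 3 + 3 + 3 + 2 + 2; product 3×3×3×3×3×3×2×2 = 2916.

2916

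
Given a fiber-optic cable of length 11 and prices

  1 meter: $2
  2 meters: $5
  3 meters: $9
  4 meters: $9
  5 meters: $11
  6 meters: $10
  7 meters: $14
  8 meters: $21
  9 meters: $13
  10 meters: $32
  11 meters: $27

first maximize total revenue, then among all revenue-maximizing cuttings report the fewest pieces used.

Build r[k] bottom-up: r[k] = max over allowed piece i of (p[i] + r[k−i]).
r[1] = 2
r[2] = 5
r[3] = 9
r[4] = 11  (first piece 1, then r[3]=9)
r[5] = 14  (first piece 2, then r[3]=9)
r[6] = 18  (first piece 3, then r[3]=9)
r[7] = 20  (first piece 1, then r[6]=18)
r[8] = 23  (first piece 2, then r[6]=18)
r[9] = 27  (first piece 3, then r[6]=18)
r[10] = 32
r[11] = 34  (first piece 1, then r[10]=32)
Maximum revenue is $34.
Now minimize piece count subject to staying optimal: for each k, pieces[k] = 1 + min over i with p[i]+r[k−i]=r[k] of pieces[k−i].
pieces[8] = 3
pieces[9] = 3
pieces[10] = 1
pieces[11] = 2

2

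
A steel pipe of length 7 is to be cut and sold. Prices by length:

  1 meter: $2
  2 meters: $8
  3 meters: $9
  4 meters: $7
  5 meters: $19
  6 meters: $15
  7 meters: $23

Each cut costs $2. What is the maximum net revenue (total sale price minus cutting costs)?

Build net[k] bottom-up: net[k] = max over allowed piece i of (p[i] + net[k−i]) − 2 per cut.
net[1] = 2
net[2] = max(2+2-2, 8+0) = 8
net[3] = max(2+8-2, 8+2-2, 9+0) = 9
net[4] = max(2+9-2, 8+8-2, 9+2-2, 7+0) = 14
net[5] = max(2+14-2, 8+9-2, 9+8-2, 7+2-2, 19+0) = 19
net[6] = max(2+19-2, 8+14-2, 9+9-2, 7+8-2, 19+2-2, 15+0) = 20
net[7] = max(2+20-2, 8+19-2, 9+14-2, …, 15+2-2, 23+0) = 25
One optimal plan: pieces 5 + 2 (1 cut) → $27 − $2 = $25.

25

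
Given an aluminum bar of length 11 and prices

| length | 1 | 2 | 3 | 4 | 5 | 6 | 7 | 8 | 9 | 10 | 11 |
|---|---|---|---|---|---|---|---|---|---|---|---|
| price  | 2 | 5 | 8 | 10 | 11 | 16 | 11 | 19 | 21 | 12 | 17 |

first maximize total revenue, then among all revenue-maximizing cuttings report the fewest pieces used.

3

Consider every possible first cut. r[k] is the best of p[i]+r[k−i] over all sellable i≤k.
r[1] = 2
r[2] = max(2+2, 5+0) = 5
r[3] = max(2+5, 5+2, 8+0) = 8
r[4] = max(2+8, 5+5, 8+2, 10+0) = 10
r[5] = max(2+10, 5+8, 8+5, 10+2, 11+0) = 13
r[6] = max(2+13, 5+10, 8+8, 10+5, 11+2, 16+0) = 16
r[7] = max(2+16, 5+13, 8+10, …, 16+2, 11+0) = 18
r[8] = max(2+18, 5+16, 8+13, …, 11+2, 19+0) = 21
r[9] = max(2+21, 5+18, 8+16, …, 19+2, 21+0) = 24
r[10] = max(2+24, 5+21, 8+18, …, 21+2, 12+0) = 26
r[11] = max(2+26, 5+24, 8+21, …, 12+2, 17+0) = 29
Maximum revenue is $29.
Now minimize piece count subject to staying optimal: for each k, pieces[k] = 1 + min over i with p[i]+r[k−i]=r[k] of pieces[k−i].
pieces[8] = 2
pieces[9] = 2
pieces[10] = 2
pieces[11] = 3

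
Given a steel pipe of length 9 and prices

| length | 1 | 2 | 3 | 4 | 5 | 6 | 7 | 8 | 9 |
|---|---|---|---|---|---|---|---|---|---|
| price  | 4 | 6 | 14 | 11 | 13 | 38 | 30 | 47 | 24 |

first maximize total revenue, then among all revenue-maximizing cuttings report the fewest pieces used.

2

Let r[k] be the best obtainable value from length k. For each k, try every first piece i and keep the best of price[i] + r[k−i].
r[1] = 4
r[2] = max(4+4, 6+0) = 8
r[3] = max(4+8, 6+4, 14+0) = 14
r[4] = max(4+14, 6+8, 14+4, 11+0) = 18
r[5] = max(4+18, 6+14, 14+8, 11+4, 13+0) = 22
r[6] = max(4+22, 6+18, 14+14, 11+8, 13+4, 38+0) = 38
r[7] = max(4+38, 6+22, 14+18, …, 38+4, 30+0) = 42
r[8] = max(4+42, 6+38, 14+22, …, 30+4, 47+0) = 47
r[9] = max(4+47, 6+42, 14+38, …, 47+4, 24+0) = 52
Maximum revenue is $52.
Now minimize piece count subject to staying optimal: for each k, pieces[k] = 1 + min over i with p[i]+r[k−i]=r[k] of pieces[k−i].
pieces[6] = 1
pieces[7] = 2
pieces[8] = 1
pieces[9] = 2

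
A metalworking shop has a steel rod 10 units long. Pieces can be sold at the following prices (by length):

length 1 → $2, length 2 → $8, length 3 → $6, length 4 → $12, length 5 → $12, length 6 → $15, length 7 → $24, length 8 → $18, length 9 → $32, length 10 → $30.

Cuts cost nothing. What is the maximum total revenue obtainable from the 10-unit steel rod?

Consider every possible first cut. best[k] is the best of p[i]+best[k−i] over all sellable i≤k.
best[1] = 2
best[2] = max(2+2, 8+0) = 8
best[3] = max(2+8, 8+2, 6+0) = 10
best[4] = max(2+10, 8+8, 6+2, 12+0) = 16
best[5] = max(2+16, 8+10, 6+8, 12+2, 12+0) = 18
best[6] = max(2+18, 8+16, 6+10, 12+8, 12+2, 15+0) = 24
best[7] = max(2+24, 8+18, 6+16, …, 15+2, 24+0) = 26
best[8] = max(2+26, 8+24, 6+18, …, 24+2, 18+0) = 32
best[9] = max(2+32, 8+26, 6+24, …, 18+2, 32+0) = 34
best[10] = max(2+34, 8+32, 6+26, …, 32+2, 30+0) = 40
One optimal cutting: 2 + 2 + 2 + 2 + 2 → $8 + $8 + $8 + $8 + $8 = $40.

40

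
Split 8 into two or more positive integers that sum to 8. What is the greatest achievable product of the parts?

Let P[k] be the best product for length k (with at least one cut). For each first piece i, the rest contributes max(k−i, P[k−i]).
P[2] = 1×max(1,0) = 1×1 = 1
P[3] = 1×max(2,1) = 1×2 = 2
P[4] = 2×max(2,1) = 2×2 = 4
P[5] = 2×max(3,2) = 2×3 = 6
P[6] = 3×max(3,2) = 3×3 = 9
P[7] = 2×max(5,6) = 2×6 = 12
P[8] = 2×max(6,9) = 2×9 = 18
One optimal split: 3 + 3 + 2; product 3×3×2 = 18.

18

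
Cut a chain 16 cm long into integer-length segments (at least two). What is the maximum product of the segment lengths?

Define P[k] = max over 1≤i<k of i · max(k−i, P[k−i]); the inner max lets the remainder stay uncut if that's better.
P[2] = 1·max(1,0) = 1·1 = 1
P[3] = max(1·2, 2·1) = 2
P[4] = max(1·3, 2·2, 3·1) = 4
P[5] = max(1·4, 2·3, 3·2, 4·1) = 6
P[6] = max(1·6, 2·4, 3·3, 4·2, 5·1) = 9
P[7] = max(1·9, 2·6, 3·4, 4·3, 5·2, 6·1) = 12
P[8] = max(1·12, 2·9, 3·6, …, 6·2, 7·1) = 18
P[9] = max(1·18, 2·12, 3·9, …, 7·2, 8·1) = 27
P[10] = max(1·27, 2·18, 3·12, …, 8·2, 9·1) = 36
P[11] = max(1·36, 2·27, 3·18, …, 9·2, 10·1) = 54
P[12] = max(1·54, 2·36, 3·27, …, 10·2, 11·1) = 81
P[13] = max(1·81, 2·54, 3·36, …, 11·2, 12·1) = 108
P[14] = max(1·108, 2·81, 3·54, …, 12·2, 13·1) = 162
P[15] = max(1·162, 2·108, 3·81, …, 13·2, 14·1) = 243
P[16] = max(1·243, 2·162, 3·108, …, 14·2, 15·1) = 324
One optimal split: 3 + 3 + 3 + 3 + 2 + 2; product 3·3·3·3·2·2 = 324.

324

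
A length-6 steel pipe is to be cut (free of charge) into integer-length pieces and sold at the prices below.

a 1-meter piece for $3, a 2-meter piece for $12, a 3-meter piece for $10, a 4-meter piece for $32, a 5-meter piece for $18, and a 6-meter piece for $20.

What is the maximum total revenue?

44

Consider every possible first cut. r[k] is the best of p[i]+r[k−i] over all sellable i≤k.
r[1] = 3
r[2] = 12
r[3] = 15  (first piece 1, then r[2]=12)
r[4] = 32
r[5] = 35  (first piece 1, then r[4]=32)
r[6] = 44  (first piece 2, then r[4]=32)
One optimal cutting: 4 + 2 → $32 + $12 = $44.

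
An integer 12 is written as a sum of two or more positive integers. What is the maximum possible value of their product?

81

Let g[k] be the best product for length k (with at least one cut). For each first piece i, the rest contributes max(k−i, g[k−i]).
Small cases: g[2]=1, g[3]=2, g[4]=4, g[5]=6, g[6]=9, g[7]=12.
g[8] = max(1·12, 2·9, 3·6, …, 6·2, 7·1) = 18
g[9] = max(1·18, 2·12, 3·9, …, 7·2, 8·1) = 27
g[10] = max(1·27, 2·18, 3·12, …, 8·2, 9·1) = 36
g[11] = max(1·36, 2·27, 3·18, …, 9·2, 10·1) = 54
g[12] = max(1·54, 2·36, 3·27, …, 10·2, 11·1) = 81
One optimal split: 3 + 3 + 3 + 3; product 3·3·3·3 = 81.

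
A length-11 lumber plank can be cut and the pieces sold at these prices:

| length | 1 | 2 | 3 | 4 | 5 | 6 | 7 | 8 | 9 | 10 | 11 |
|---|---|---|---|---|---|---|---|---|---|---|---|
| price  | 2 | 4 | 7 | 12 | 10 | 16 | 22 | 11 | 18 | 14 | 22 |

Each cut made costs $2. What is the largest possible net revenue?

32

Let r[k] be the best obtainable value from length k. For each k, try every first piece i and keep the best of price[i] + r[k−i] minus the 2 cut fee when i<k.
r[1] = 2
r[2] = 4
r[3] = 7
r[4] = 12
r[5] = 12  (first piece 1, then r[4]=12)
r[6] = 16
r[7] = 22
r[8] = 22  (first piece 1, then r[7]=22)
r[9] = 24  (first piece 2, then r[7]=22)
r[10] = 27  (first piece 3, then r[7]=22)
r[11] = 32  (first piece 4, then r[7]=22)
One optimal plan: pieces 7 + 4 (1 cut) → $34 − $2 = $32.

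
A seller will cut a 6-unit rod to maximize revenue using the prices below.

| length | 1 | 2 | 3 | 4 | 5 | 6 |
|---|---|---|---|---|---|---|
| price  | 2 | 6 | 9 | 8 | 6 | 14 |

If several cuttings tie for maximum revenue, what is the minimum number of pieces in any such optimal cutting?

Build r[k] bottom-up: r[k] = max over allowed piece i of (p[i] + r[k−i]).
r[1] = 2
r[2] = 6
r[3] = 9
r[4] = 12  (first piece 2, then r[2]=6)
r[5] = 15  (first piece 2, then r[3]=9)
r[6] = 18  (first piece 2, then r[4]=12)
Maximum revenue is $18.
Now minimize piece count subject to staying optimal: for each k, pieces[k] = 1 + min over i with p[i]+r[k−i]=r[k] of pieces[k−i].
pieces[3] = 1
pieces[4] = 2
pieces[5] = 2
pieces[6] = 2

2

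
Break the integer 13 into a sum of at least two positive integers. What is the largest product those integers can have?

Let g[k] be the best product for length k (with at least one cut). For each first piece i, the rest contributes max(k−i, g[k−i]).
g[2] = 1×max(1,0) = 1×1 = 1
g[3] = 1×max(2,1) = 1×2 = 2
g[4] = 2×max(2,1) = 2×2 = 4
g[5] = 2×max(3,2) = 2×3 = 6
g[6] = 3×max(3,2) = 3×3 = 9
g[7] = 2×max(5,6) = 2×6 = 12
g[8] = 2×max(6,9) = 2×9 = 18
g[9] = 3×max(6,9) = 3×9 = 27
g[10] = 2×max(8,18) = 2×18 = 36
g[11] = 2×max(9,27) = 2×27 = 54
g[12] = 3×max(9,27) = 3×27 = 81
g[13] = 2×max(11,54) = 2×54 = 108
One optimal split: 3 + 3 + 3 + 2 + 2; product 3×3×3×2×2 = 108.

108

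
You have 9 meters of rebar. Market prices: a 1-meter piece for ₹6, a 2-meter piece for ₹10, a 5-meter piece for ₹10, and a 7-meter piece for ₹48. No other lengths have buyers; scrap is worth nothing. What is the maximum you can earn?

60

Consider every possible first cut. best[k] is the best of p[i]+best[k−i] over all sellable i≤k.
best[1] = 6
best[2] = 12  (first piece 1, then best[1]=6)
best[3] = 18  (first piece 1, then best[2]=12)
best[4] = 24  (first piece 1, then best[3]=18)
best[5] = 30  (first piece 1, then best[4]=24)
best[6] = 36  (first piece 1, then best[5]=30)
best[7] = 48
best[8] = 54  (first piece 1, then best[7]=48)
best[9] = 60  (first piece 1, then best[8]=54)
One optimal cutting: 7 + 1 + 1 → ₹60.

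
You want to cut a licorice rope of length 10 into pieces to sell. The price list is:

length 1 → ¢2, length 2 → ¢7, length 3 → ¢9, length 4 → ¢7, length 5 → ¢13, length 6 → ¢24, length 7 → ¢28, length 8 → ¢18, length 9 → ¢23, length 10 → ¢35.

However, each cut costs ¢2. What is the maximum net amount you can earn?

35

Let r[k] be the best obtainable value from length k. For each k, try every first piece i and keep the best of price[i] + r[k−i] minus the 2 cut fee when i<k.
r[1] = 2
r[2] = max(2+2-2, 7+0) = 7
r[3] = max(2+7-2, 7+2-2, 9+0) = 9
r[4] = max(2+9-2, 7+7-2, 9+2-2, 7+0) = 12
r[5] = max(2+12-2, 7+9-2, 9+7-2, 7+2-2, 13+0) = 14
r[6] = max(2+14-2, 7+12-2, 9+9-2, 7+7-2, 13+2-2, 24+0) = 24
r[7] = max(2+24-2, 7+14-2, 9+12-2, …, 24+2-2, 28+0) = 28
r[8] = max(2+28-2, 7+24-2, 9+14-2, …, 28+2-2, 18+0) = 29
r[9] = max(2+29-2, 7+28-2, 9+24-2, …, 18+2-2, 23+0) = 33
r[10] = max(2+33-2, 7+29-2, 9+28-2, …, 23+2-2, 35+0) = 35
One optimal plan: pieces 7 + 3 (1 cut) → ¢37 − ¢2 = ¢35.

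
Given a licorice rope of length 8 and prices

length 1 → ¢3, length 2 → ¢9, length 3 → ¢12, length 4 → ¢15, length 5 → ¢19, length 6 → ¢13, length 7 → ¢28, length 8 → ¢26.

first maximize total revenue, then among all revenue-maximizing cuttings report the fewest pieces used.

Let r[k] be the best obtainable value from length k. For each k, try every first piece i and keep the best of price[i] + r[k−i].
r[1] = 3
r[2] = max(3+3, 9+0) = 9
r[3] = max(3+9, 9+3, 12+0) = 12
r[4] = max(3+12, 9+9, 12+3, 15+0) = 18
r[5] = max(3+18, 9+12, 12+9, 15+3, 19+0) = 21
r[6] = max(3+21, 9+18, 12+12, 15+9, 19+3, 13+0) = 27
r[7] = max(3+27, 9+21, 12+18, …, 13+3, 28+0) = 30
r[8] = max(3+30, 9+27, 12+21, …, 28+3, 26+0) = 36
Maximum revenue is ¢36.
Now minimize piece count subject to staying optimal: for each k, pieces[k] = 1 + min over i with p[i]+r[k−i]=r[k] of pieces[k−i].
pieces[5] = 2
pieces[6] = 3
pieces[7] = 3
pieces[8] = 4

4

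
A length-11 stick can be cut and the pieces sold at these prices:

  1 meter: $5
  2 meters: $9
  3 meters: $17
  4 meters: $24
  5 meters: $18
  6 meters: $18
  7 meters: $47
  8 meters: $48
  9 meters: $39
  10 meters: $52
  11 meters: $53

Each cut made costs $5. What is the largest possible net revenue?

Build v[k] bottom-up: v[k] = max over allowed piece i of (p[i] + v[k−i]) − 5 per cut.
v[1] = 5
v[2] = 9
v[3] = 17
v[4] = 24
v[5] = 24  (first piece 1, then v[4]=24)
v[6] = 29  (first piece 3, then v[3]=17)
v[7] = 47
v[8] = 48
v[9] = 51  (first piece 2, then v[7]=47)
v[10] = 59  (first piece 3, then v[7]=47)
v[11] = 66  (first piece 4, then v[7]=47)
One optimal plan: pieces 7 + 4 (1 cut) → $71 − $5 = $66.

66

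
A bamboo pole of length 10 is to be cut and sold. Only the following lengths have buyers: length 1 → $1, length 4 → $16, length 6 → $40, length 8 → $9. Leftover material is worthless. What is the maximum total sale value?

56

Build r[k] bottom-up: r[k] = max over allowed piece i of (p[i] + r[k−i]).
r[1] = 1
r[2] = 2  (first piece 1, then r[1]=1)
r[3] = 3  (first piece 1, then r[2]=2)
r[4] = 16
r[5] = 17  (first piece 1, then r[4]=16)
r[6] = 40
r[7] = 41  (first piece 1, then r[6]=40)
r[8] = 42  (first piece 1, then r[7]=41)
r[9] = 43  (first piece 1, then r[8]=42)
r[10] = 56  (first piece 4, then r[6]=40)
One optimal cutting: 6 + 4 → $56.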